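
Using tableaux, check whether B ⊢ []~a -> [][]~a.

Tableau for the negation ~([]~a -> [][]~a):
1. ~([]~a -> [][]~a), w0
2. []~a, w0
3. ~[][]~a, w0
4. ~a, w0
5. ~[]~a, w1
6. ~a, w1
7. a, w2
Accessibility: w0Rw0, w0Rw1, w1Rw0, w1Rw1, w1Rw2, w2Rw1, w2Rw2
The negation has an open branch (countermodel exists).

Not valid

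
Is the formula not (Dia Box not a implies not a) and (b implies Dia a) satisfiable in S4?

1. not (Dia Box not a implies not a) and (b implies Dia a), w0
2. not (Dia Box not a implies not a), w0   [and-rule on 1]
3. b implies Dia a, w0   [and-rule on 1]
4. Dia Box not a, w0   [neg-implies-rule on 2]
5. a, w0   [neg-implies-rule on 2]
6. Dia a, w0   [implies-rule on 3 (branches; this branch)]
7. Box not a, w1   [Dia-rule on 4: fresh world w1, w0Rw1]
8. not a, w1   [Box-rule on 7 via w1Rw1]
9. a, w2   [Dia-rule on 6: fresh world w2, w0Rw2]
Accessibility: w0Rw0, w0Rw1, w0Rw2, w1Rw1, w2Rw2

Satisfiable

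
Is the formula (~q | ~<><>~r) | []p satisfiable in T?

Satisfiable (open branch found)

1. (~q | ~<><>~r) | []p, u
2. []p, u
3. p, u
Accessibility: uRu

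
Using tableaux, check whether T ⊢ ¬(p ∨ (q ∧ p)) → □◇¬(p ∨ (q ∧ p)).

Not valid

Tableau for the negation ¬(¬(p ∨ (q ∧ p)) → □◇¬(p ∨ (q ∧ p))):
1. ¬(¬(p ∨ (q ∧ p)) → □◇¬(p ∨ (q ∧ p))), 0
2. ¬(p ∨ (q ∧ p)), 0
3. ¬□◇¬(p ∨ (q ∧ p)), 0
4. ¬p, 0
5. ¬(q ∧ p), 0
6. ¬◇¬(p ∨ (q ∧ p)), 1
7. p ∨ (q ∧ p), 1
8. q ∧ p, 1
9. q, 1
10. p, 1
Accessibility: 0R0, 0R1, 1R1
The negation has an open branch (countermodel exists).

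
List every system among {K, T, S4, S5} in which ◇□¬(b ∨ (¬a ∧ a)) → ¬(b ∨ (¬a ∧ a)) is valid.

S5

S4-tableau for the negation ¬(◇□¬(b ∨ (¬a ∧ a)) → ¬(b ∨ (¬a ∧ a))):
1. ¬(◇□¬(b ∨ (¬a ∧ a)) → ¬(b ∨ (¬a ∧ a))), 0
2. ◇□¬(b ∨ (¬a ∧ a)), 0
3. b ∨ (¬a ∧ a), 0
4. b, 0
5. □¬(b ∨ (¬a ∧ a)), 1
6. ¬(b ∨ (¬a ∧ a)), 1
7. ¬b, 1
8. ¬(¬a ∧ a), 1
9. ¬a, 1
Accessibility: 0R0, 0R1, 1R1
Complete open branch: countermodel on an S4-frame, so not valid in S4, nor in K, T (the same frame is also a K-frame and a T-frame).
S5-tableau for the negation ¬(◇□¬(b ∨ (¬a ∧ a)) → ¬(b ∨ (¬a ∧ a))):
1. ¬(◇□¬(b ∨ (¬a ∧ a)) → ¬(b ∨ (¬a ∧ a))), 0
2. ◇□¬(b ∨ (¬a ∧ a)), 0
3. b ∨ (¬a ∧ a), 0
4. b, 0
5. □¬(b ∨ (¬a ∧ a)), 1
6. ¬(b ∨ (¬a ∧ a)), 0
7. ¬b, 0
8. ¬(¬a ∧ a), 0
Accessibility: 0R0, 0R1, 1R0, 1R1
Branch closes: b and ¬b both at 0.
Every branch closes (one shown): valid in S5.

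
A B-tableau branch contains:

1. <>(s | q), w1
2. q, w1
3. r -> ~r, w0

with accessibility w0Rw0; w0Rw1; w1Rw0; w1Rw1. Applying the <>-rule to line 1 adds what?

a fresh world w2 with w1Rw2, and s | q at w2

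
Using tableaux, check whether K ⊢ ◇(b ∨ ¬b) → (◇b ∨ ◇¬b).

Tableau for the negation ¬(◇(b ∨ ¬b) → (◇b ∨ ◇¬b)):
1. ¬(◇(b ∨ ¬b) → (◇b ∨ ◇¬b)), w0
2. ◇(b ∨ ¬b), w0
3. ¬(◇b ∨ ◇¬b), w0
4. ¬◇b, w0
5. ¬◇¬b, w0
6. b ∨ ¬b, w1
7. ¬b, w1
8. b, w1
Accessibility: w0Rw1
Branch closes: b and ¬b both at w1.
All branches of the negation close; one closing branch shown above.

Valid in K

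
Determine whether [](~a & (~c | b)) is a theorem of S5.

Tableau for the negation ~[](~a & (~c | b)):
1. ~[](~a & (~c | b)), 0
2. ~(~a & (~c | b)), 1   [~[]-rule on 1: fresh world 1, 0R1]
3. ~(~c | b), 1   [~&-rule on 2 (branches; this branch)]
4. c, 1   [~|-rule on 3]
5. ~b, 1   [~|-rule on 3]
Accessibility: 0R0, 0R1, 1R0, 1R1
The negation has an open branch (countermodel exists).

Invalid (countermodel exists)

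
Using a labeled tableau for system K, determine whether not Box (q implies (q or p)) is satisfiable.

1. not Box (q implies (q or p)), u
2. not (q implies (q or p)), v   [neg-Box-rule on 1: fresh world v, uRv]
3. q, v   [neg-implies-rule on 2]
4. not (q or p), v   [neg-implies-rule on 2]
5. not q, v   [neg-or-rule on 4]
6. not p, v   [neg-or-rule on 4]
Accessibility: uRv
Branch closes: q and not q both at v.
Every branch closes; the branch above is one of them.

No, unsatisfiable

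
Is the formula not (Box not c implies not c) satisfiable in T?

1. not (Box not c implies not c), u
2. Box not c, u
3. c, u
4. not c, u
Accessibility: uRu
Branch closes: c and not c both at u.
All branches of the tableau close; one closing branch shown above.

No, unsatisfiable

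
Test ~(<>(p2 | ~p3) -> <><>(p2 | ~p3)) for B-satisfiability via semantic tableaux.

No, unsatisfiable

1. ~(<>(p2 | ~p3) -> <><>(p2 | ~p3)), w0
2. <>(p2 | ~p3), w0
3. ~<><>(p2 | ~p3), w0
4. ~<>(p2 | ~p3), w0
5. ~(p2 | ~p3), w0
6. ~p2, w0
7. p3, w0
8. p2 | ~p3, w1
9. ~<>(p2 | ~p3), w1
10. ~(p2 | ~p3), w1
11. ~p2, w1
12. p3, w1
13. ~p3, w1
Accessibility: w0Rw0, w0Rw1, w1Rw0, w1Rw1
Branch closes: p3 and ~p3 both at w1.
Every branch closes; the branch above is one of them.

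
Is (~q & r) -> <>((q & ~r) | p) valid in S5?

Tableau for the negation ~((~q & r) -> <>((q & ~r) | p)):
1. ~((~q & r) -> <>((q & ~r) | p)), u
2. ~q & r, u
3. ~<>((q & ~r) | p), u
4. ~q, u
5. r, u
6. ~((q & ~r) | p), u
7. ~(q & ~r), u
8. ~p, u
Accessibility: uRu
The negation has an open branch (countermodel exists).

Not valid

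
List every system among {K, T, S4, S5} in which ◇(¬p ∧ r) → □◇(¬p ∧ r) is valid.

S5

S4-tableau for the negation ¬(◇(¬p ∧ r) → □◇(¬p ∧ r)):
1. ¬(◇(¬p ∧ r) → □◇(¬p ∧ r)), w0
2. ◇(¬p ∧ r), w0   [¬→-rule on 1]
3. ¬□◇(¬p ∧ r), w0   [¬→-rule on 1]
4. ¬p ∧ r, w1   [◇-rule on 2: fresh world w1, w0Rw1]
5. ¬p, w1   [∧-rule on 4]
6. r, w1   [∧-rule on 4]
7. ¬◇(¬p ∧ r), w2   [¬□-rule on 3: fresh world w2, w0Rw2]
8. ¬(¬p ∧ r), w2   [¬◇-rule on 7 via w2Rw2]
9. ¬r, w2   [¬∧-rule on 8 (branches; this branch)]
Accessibility: w0Rw0, w0Rw1, w0Rw2, w1Rw1, w2Rw2
Complete open branch: countermodel on an S4-frame, so not valid in S4, nor in K, T (the same frame is also a K-frame and a T-frame).
S5-tableau for the negation ¬(◇(¬p ∧ r) → □◇(¬p ∧ r)):
1. ¬(◇(¬p ∧ r) → □◇(¬p ∧ r)), w0
2. ◇(¬p ∧ r), w0   [¬→-rule on 1]
3. ¬□◇(¬p ∧ r), w0   [¬→-rule on 1]
4. ¬p ∧ r, w1   [◇-rule on 2: fresh world w1, w0Rw1]
5. ¬p, w1   [∧-rule on 4]
6. r, w1   [∧-rule on 4]
7. ¬◇(¬p ∧ r), w2   [¬□-rule on 3: fresh world w2, w0Rw2]
8. ¬(¬p ∧ r), w0   [¬◇-rule on 7 via w2Rw0]
9. ¬(¬p ∧ r), w1   [¬◇-rule on 7 via w2Rw1]
10. ¬(¬p ∧ r), w2   [¬◇-rule on 7 via w2Rw2]
11. ¬r, w0   [¬∧-rule on 8 (branches; this branch)]
12. ¬r, w1   [¬∧-rule on 9 (branches; this branch)]
Accessibility: w0Rw0, w0Rw1, w0Rw2, w1Rw0, w1Rw1, w1Rw2, w2Rw0, w2Rw1, w2Rw2
Branch closes: r and ¬r both at w1.
Every branch closes (one shown): valid in S5.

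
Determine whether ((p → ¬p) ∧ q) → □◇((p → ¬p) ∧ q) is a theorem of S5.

Valid

Tableau for the negation ¬(((p → ¬p) ∧ q) → □◇((p → ¬p) ∧ q)):
1. ¬(((p → ¬p) ∧ q) → □◇((p → ¬p) ∧ q)), w0
2. (p → ¬p) ∧ q, w0
3. ¬□◇((p → ¬p) ∧ q), w0
4. p → ¬p, w0
5. q, w0
6. ¬p, w0
7. ¬◇((p → ¬p) ∧ q), w1
8. ¬((p → ¬p) ∧ q), w0
9. ¬((p → ¬p) ∧ q), w1
10. ¬(p → ¬p), w0
11. p, w0
Accessibility: w0Rw0, w0Rw1, w1Rw0, w1Rw1
Branch closes: p and ¬p both at w0.
All branches of the negation close; one closing branch shown above.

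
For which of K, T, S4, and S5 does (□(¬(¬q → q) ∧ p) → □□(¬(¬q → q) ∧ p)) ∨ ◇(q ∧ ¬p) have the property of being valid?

S4-tableau for the negation ¬((□(¬(¬q → q) ∧ p) → □□(¬(¬q → q) ∧ p)) ∨ ◇(q ∧ ¬p)):
1. ¬((□(¬(¬q → q) ∧ p) → □□(¬(¬q → q) ∧ p)) ∨ ◇(q ∧ ¬p)), w0
2. ¬(□(¬(¬q → q) ∧ p) → □□(¬(¬q → q) ∧ p)), w0
3. ¬◇(q ∧ ¬p), w0
4. □(¬(¬q → q) ∧ p), w0
5. ¬□□(¬(¬q → q) ∧ p), w0
6. ¬(q ∧ ¬p), w0
7. ¬(¬q → q) ∧ p, w0
8. ¬(¬q → q), w0
9. p, w0
10. ¬q, w0
11. ¬□(¬(¬q → q) ∧ p), w1
12. ¬(q ∧ ¬p), w1
13. ¬(¬q → q) ∧ p, w1
14. ¬(¬q → q), w1
15. p, w1
16. ¬q, w1
17. ¬(¬(¬q → q) ∧ p), w2
18. ¬(q ∧ ¬p), w2
19. ¬(¬q → q) ∧ p, w2
20. ¬(¬q → q), w2
21. p, w2
22. ¬q, w2
23. ¬q → q, w2
24. q, w2
Accessibility: w0Rw0, w0Rw1, w0Rw2, w1Rw1, w1Rw2, w2Rw2
Branch closes: q and ¬q both at w2.
Every branch closes (one shown): valid in S4, hence also in S5 (every theorem of S4 is a theorem of S5).
T-tableau for the negation ¬((□(¬(¬q → q) ∧ p) → □□(¬(¬q → q) ∧ p)) ∨ ◇(q ∧ ¬p)):
1. ¬((□(¬(¬q → q) ∧ p) → □□(¬(¬q → q) ∧ p)) ∨ ◇(q ∧ ¬p)), w0
2. ¬(□(¬(¬q → q) ∧ p) → □□(¬(¬q → q) ∧ p)), w0
3. ¬◇(q ∧ ¬p), w0
4. □(¬(¬q → q) ∧ p), w0
5. ¬□□(¬(¬q → q) ∧ p), w0
6. ¬(q ∧ ¬p), w0
7. ¬(¬q → q) ∧ p, w0
8. ¬(¬q → q), w0
9. p, w0
10. ¬q, w0
11. ¬□(¬(¬q → q) ∧ p), w1
12. ¬(q ∧ ¬p), w1
13. ¬(¬q → q) ∧ p, w1
14. ¬(¬q → q), w1
15. p, w1
16. ¬q, w1
17. ¬(¬(¬q → q) ∧ p), w2
18. ¬p, w2
Accessibility: w0Rw0, w0Rw1, w1Rw1, w1Rw2, w2Rw2
Complete open branch: countermodel on a T-frame, so not valid in T, nor in K (the same frame is also a K-frame).

S4, S5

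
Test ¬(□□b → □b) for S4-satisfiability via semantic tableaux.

1. ¬(□□b → □b), w0
2. □□b, w0   [¬→-rule on 1]
3. ¬□b, w0   [¬→-rule on 1]
4. □b, w0   [□-rule on 2 via w0Rw0]
5. b, w0   [□-rule on 4 via w0Rw0]
6. ¬b, w1   [¬□-rule on 3: fresh world w1, w0Rw1]
7. □b, w1   [□-rule on 2 via w0Rw1]
8. b, w1   [□-rule on 4 via w0Rw1]
Accessibility: w0Rw0, w0Rw1, w1Rw1
Branch closes: b and ¬b both at w1.
Every branch closes; the branch above is one of them.

Unsatisfiable (every branch closes)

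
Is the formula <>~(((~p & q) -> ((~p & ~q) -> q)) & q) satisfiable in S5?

Yes, satisfiable

1. <>~(((~p & q) -> ((~p & ~q) -> q)) & q), 0
2. ~(((~p & q) -> ((~p & ~q) -> q)) & q), 1
3. ~q, 1
Accessibility: 0R0, 0R1, 1R0, 1R1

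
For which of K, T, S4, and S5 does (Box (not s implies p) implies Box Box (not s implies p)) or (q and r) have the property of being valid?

S4, S5

S4-tableau for the negation not ((Box (not s implies p) implies Box Box (not s implies p)) or (q and r)):
1. not ((Box (not s implies p) implies Box Box (not s implies p)) or (q and r)), w0
2. not (Box (not s implies p) implies Box Box (not s implies p)), w0
3. not (q and r), w0
4. Box (not s implies p), w0
5. not Box Box (not s implies p), w0
6. not s implies p, w0
7. not r, w0
8. p, w0
9. not Box (not s implies p), w1
10. not s implies p, w1
11. p, w1
12. not (not s implies p), w2
13. not s, w2
14. not p, w2
15. not s implies p, w2
16. p, w2
Accessibility: w0Rw0, w0Rw1, w0Rw2, w1Rw1, w1Rw2, w2Rw2
Branch closes: p and not p both at w2.
Every branch closes (one shown): valid in S4, hence also in S5 (every theorem of S4 is a theorem of S5).
T-tableau for the negation not ((Box (not s implies p) implies Box Box (not s implies p)) or (q and r)):
1. not ((Box (not s implies p) implies Box Box (not s implies p)) or (q and r)), w0
2. not (Box (not s implies p) implies Box Box (not s implies p)), w0
3. not (q and r), w0
4. Box (not s implies p), w0
5. not Box Box (not s implies p), w0
6. not s implies p, w0
7. not r, w0
8. p, w0
9. not Box (not s implies p), w1
10. not s implies p, w1
11. p, w1
12. not (not s implies p), w2
13. not s, w2
14. not p, w2
Accessibility: w0Rw0, w0Rw1, w1Rw1, w1Rw2, w2Rw2
Complete open branch: countermodel on a T-frame, so not valid in T, nor in K (the same frame is also a K-frame).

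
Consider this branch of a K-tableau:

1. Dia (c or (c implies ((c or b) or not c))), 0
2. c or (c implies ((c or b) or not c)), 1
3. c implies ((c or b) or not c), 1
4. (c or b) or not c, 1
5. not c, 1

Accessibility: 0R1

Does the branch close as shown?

No atom appears with both signs at the same world.

No, open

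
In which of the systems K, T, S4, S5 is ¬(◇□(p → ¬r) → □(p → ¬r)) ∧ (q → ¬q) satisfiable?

S5-tableau for the formula:
1. ¬(◇□(p → ¬r) → □(p → ¬r)) ∧ (q → ¬q), u
2. ¬(◇□(p → ¬r) → □(p → ¬r)), u
3. q → ¬q, u
4. ◇□(p → ¬r), u
5. ¬□(p → ¬r), u
6. ¬q, u
7. □(p → ¬r), v
8. p → ¬r, u
9. p → ¬r, v
10. ¬r, u
11. ¬r, v
12. ¬(p → ¬r), w
13. p, w
14. r, w
15. p → ¬r, w
16. ¬r, w
Accessibility: uRu, uRv, uRw, vRu, vRv, vRw, wRu, wRv, wRw
Branch closes: r and ¬r both at w.
Every branch closes (one shown): unsatisfiable in S5.
S4-tableau for the formula:
1. ¬(◇□(p → ¬r) → □(p → ¬r)) ∧ (q → ¬q), u
2. ¬(◇□(p → ¬r) → □(p → ¬r)), u
3. q → ¬q, u
4. ◇□(p → ¬r), u
5. ¬□(p → ¬r), u
6. ¬q, u
7. □(p → ¬r), v
8. p → ¬r, v
9. ¬r, v
10. ¬(p → ¬r), w
11. p, w
12. r, w
Accessibility: uRu, uRv, uRw, vRv, wRw
Complete open branch: satisfiable in S4, hence also in K, T (this S4-model is also a K-model and a T-model).

K, T, S4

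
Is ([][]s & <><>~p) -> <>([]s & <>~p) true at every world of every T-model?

Tableau for the negation ~(([][]s & <><>~p) -> <>([]s & <>~p)):
1. ~(([][]s & <><>~p) -> <>([]s & <>~p)), 0
2. [][]s & <><>~p, 0
3. ~<>([]s & <>~p), 0
4. [][]s, 0
5. <><>~p, 0
6. ~([]s & <>~p), 0
7. []s, 0
8. s, 0
9. ~<>~p, 0
10. p, 0
11. <>~p, 1
12. ~([]s & <>~p), 1
13. []s, 1
14. s, 1
15. p, 1
16. ~[]s, 1
17. ~p, 2
18. s, 2
19. ~s, 3
20. s, 3
Accessibility: 0R0, 0R1, 1R1, 1R2, 1R3, 2R2, 3R3
Branch closes: s and ~s both at 3.
All branches of the negation close; one closing branch shown above.

Yes, valid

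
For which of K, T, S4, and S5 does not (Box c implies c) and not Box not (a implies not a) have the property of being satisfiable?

K

K-tableau for the formula:
1. not (Box c implies c) and not Box not (a implies not a), w0
2. not (Box c implies c), w0
3. not Box not (a implies not a), w0
4. Box c, w0
5. not c, w0
6. a implies not a, w1
7. c, w1
8. not a, w1
Accessibility: w0Rw1
Complete open branch: satisfiable in K.
T-tableau for the formula:
1. not (Box c implies c) and not Box not (a implies not a), w0
2. not (Box c implies c), w0
3. not Box not (a implies not a), w0
4. Box c, w0
5. not c, w0
6. c, w0
Accessibility: w0Rw0
Branch closes: c and not c both at w0.
Every branch closes (one shown): unsatisfiable in T, hence also in S4, S5 (every S4/S5-frame is a T-frame).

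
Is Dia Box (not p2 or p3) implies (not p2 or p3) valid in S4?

Invalid (countermodel exists)

Tableau for the negation not (Dia Box (not p2 or p3) implies (not p2 or p3)):
1. not (Dia Box (not p2 or p3) implies (not p2 or p3)), u
2. Dia Box (not p2 or p3), u   [neg-implies-rule on 1]
3. not (not p2 or p3), u   [neg-implies-rule on 1]
4. p2, u   [neg-or-rule on 3]
5. not p3, u   [neg-or-rule on 3]
6. Box (not p2 or p3), v   [Dia-rule on 2: fresh world v, uRv]
7. not p2 or p3, v   [Box-rule on 6 via vRv]
8. p3, v   [or-rule on 7 (branches; this branch)]
Accessibility: uRu, uRv, vRv
The negation has an open branch (countermodel exists).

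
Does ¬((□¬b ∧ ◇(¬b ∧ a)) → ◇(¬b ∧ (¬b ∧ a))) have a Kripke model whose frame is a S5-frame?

Unsatisfiable (every branch closes)

1. ¬((□¬b ∧ ◇(¬b ∧ a)) → ◇(¬b ∧ (¬b ∧ a))), w0
2. □¬b ∧ ◇(¬b ∧ a), w0   [¬→-rule on 1]
3. ¬◇(¬b ∧ (¬b ∧ a)), w0   [¬→-rule on 1]
4. □¬b, w0   [∧-rule on 2]
5. ◇(¬b ∧ a), w0   [∧-rule on 2]
6. ¬(¬b ∧ (¬b ∧ a)), w0   [¬◇-rule on 3 via w0Rw0]
7. ¬b, w0   [□-rule on 4 via w0Rw0]
8. ¬(¬b ∧ a), w0   [¬∧-rule on 6 (branches; this branch)]
9. ¬a, w0   [¬∧-rule on 8 (branches; this branch)]
10. ¬b ∧ a, w1   [◇-rule on 5: fresh world w1, w0Rw1]
11. ¬b, w1   [∧-rule on 10]
12. a, w1   [∧-rule on 10]
13. ¬(¬b ∧ (¬b ∧ a)), w1   [¬◇-rule on 3 via w0Rw1]
14. ¬(¬b ∧ a), w1   [¬∧-rule on 13 (branches; this branch)]
15. ¬a, w1   [¬∧-rule on 14 (branches; this branch)]
Accessibility: w0Rw0, w0Rw1, w1Rw0, w1Rw1
Branch closes: a and ¬a both at w1.
All branches of the tableau close; one closing branch shown above.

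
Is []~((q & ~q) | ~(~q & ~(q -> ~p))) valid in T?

Tableau for the negation ~[]~((q & ~q) | ~(~q & ~(q -> ~p))):
1. ~[]~((q & ~q) | ~(~q & ~(q -> ~p))), 0
2. (q & ~q) | ~(~q & ~(q -> ~p)), 1   [~[]-rule on 1: fresh world 1, 0R1]
3. ~(~q & ~(q -> ~p)), 1   [|-rule on 2 (branches; this branch)]
4. q -> ~p, 1   [~&-rule on 3 (branches; this branch)]
5. ~p, 1   [->-rule on 4 (branches; this branch)]
Accessibility: 0R0, 0R1, 1R1
The negation has an open branch (countermodel exists).

Invalid (countermodel exists)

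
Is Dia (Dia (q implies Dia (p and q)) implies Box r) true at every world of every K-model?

Not valid

Tableau for the negation not Dia (Dia (q implies Dia (p and q)) implies Box r):
1. not Dia (Dia (q implies Dia (p and q)) implies Box r), u
The negation has an open branch (countermodel exists).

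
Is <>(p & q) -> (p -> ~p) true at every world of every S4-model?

Tableau for the negation ~(<>(p & q) -> (p -> ~p)):
1. ~(<>(p & q) -> (p -> ~p)), 0
2. <>(p & q), 0
3. ~(p -> ~p), 0
4. p, 0
5. p & q, 1
6. p, 1
7. q, 1
Accessibility: 0R0, 0R1, 1R1
The negation has an open branch (countermodel exists).

Not valid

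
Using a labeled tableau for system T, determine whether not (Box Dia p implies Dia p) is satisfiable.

Unsatisfiable (every branch closes)

1. not (Box Dia p implies Dia p), 0
2. Box Dia p, 0   [neg-implies-rule on 1]
3. not Dia p, 0   [neg-implies-rule on 1]
4. Dia p, 0   [Box-rule on 2 via 0R0]
5. not p, 0   [neg-Dia-rule on 3 via 0R0]
6. p, 1   [Dia-rule on 4: fresh world 1, 0R1]
7. Dia p, 1   [Box-rule on 2 via 0R1]
8. not p, 1   [neg-Dia-rule on 3 via 0R1]
Accessibility: 0R0, 0R1, 1R1
Branch closes: p and not p both at 1.
Every branch closes; the branch above is one of them.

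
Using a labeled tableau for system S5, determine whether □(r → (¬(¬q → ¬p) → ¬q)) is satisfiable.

Satisfiable

1. □(r → (¬(¬q → ¬p) → ¬q)), 0
2. r → (¬(¬q → ¬p) → ¬q), 0
3. ¬(¬q → ¬p) → ¬q, 0
4. ¬q, 0
Accessibility: 0R0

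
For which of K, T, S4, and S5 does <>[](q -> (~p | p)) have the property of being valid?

T-tableau for the negation ~<>[](q -> (~p | p)):
1. ~<>[](q -> (~p | p)), 0
2. ~[](q -> (~p | p)), 0
3. ~(q -> (~p | p)), 1
4. q, 1
5. ~(~p | p), 1
6. p, 1
7. ~p, 1
Accessibility: 0R0, 0R1, 1R1
Branch closes: p and ~p both at 1.
Every branch closes (one shown): valid in T, hence also in S4, S5 (every theorem of T is a theorem of S4 and S5).
K-tableau for the negation ~<>[](q -> (~p | p)):
1. ~<>[](q -> (~p | p)), 0
Complete open branch: countermodel on a K-frame, so not valid in K.

T, S4, S5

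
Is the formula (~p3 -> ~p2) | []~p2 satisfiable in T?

Satisfiable (open branch found)

1. (~p3 -> ~p2) | []~p2, u
2. []~p2, u
3. ~p2, u
Accessibility: uRu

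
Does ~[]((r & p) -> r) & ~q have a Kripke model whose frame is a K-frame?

No, unsatisfiable

1. ~[]((r & p) -> r) & ~q, u
2. ~[]((r & p) -> r), u
3. ~q, u
4. ~((r & p) -> r), v
5. r & p, v
6. ~r, v
7. r, v
8. p, v
Accessibility: uRv
Branch closes: r and ~r both at v.
(One branch shown.) All branches close.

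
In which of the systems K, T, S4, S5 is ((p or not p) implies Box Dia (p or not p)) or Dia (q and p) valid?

T, S4, S5

T-tableau for the negation not (((p or not p) implies Box Dia (p or not p)) or Dia (q and p)):
1. not (((p or not p) implies Box Dia (p or not p)) or Dia (q and p)), u
2. not ((p or not p) implies Box Dia (p or not p)), u
3. not Dia (q and p), u
4. p or not p, u
5. not Box Dia (p or not p), u
6. not (q and p), u
7. not p, u
8. not Dia (p or not p), v
9. not (q and p), v
10. not (p or not p), v
11. not p, v
12. p, v
Accessibility: uRu, uRv, vRv
Branch closes: p and not p both at v.
Every branch closes (one shown): valid in T, hence also in S4, S5 (every theorem of T is a theorem of S4 and S5).
K-tableau for the negation not (((p or not p) implies Box Dia (p or not p)) or Dia (q and p)):
1. not (((p or not p) implies Box Dia (p or not p)) or Dia (q and p)), u
2. not ((p or not p) implies Box Dia (p or not p)), u
3. not Dia (q and p), u
4. p or not p, u
5. not Box Dia (p or not p), u
6. not p, u
7. not Dia (p or not p), v
8. not (q and p), v
9. not p, v
Accessibility: uRv
Complete open branch: countermodel on a K-frame, so not valid in K.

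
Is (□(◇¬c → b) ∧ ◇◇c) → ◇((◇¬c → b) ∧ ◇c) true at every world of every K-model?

Tableau for the negation ¬((□(◇¬c → b) ∧ ◇◇c) → ◇((◇¬c → b) ∧ ◇c)):
1. ¬((□(◇¬c → b) ∧ ◇◇c) → ◇((◇¬c → b) ∧ ◇c)), 0
2. □(◇¬c → b) ∧ ◇◇c, 0
3. ¬◇((◇¬c → b) ∧ ◇c), 0
4. □(◇¬c → b), 0
5. ◇◇c, 0
6. ◇c, 1
7. ¬((◇¬c → b) ∧ ◇c), 1
8. ◇¬c → b, 1
9. ¬(◇¬c → b), 1
10. ◇¬c, 1
11. ¬b, 1
12. ¬◇¬c, 1
13. c, 2
14. ¬c, 3
15. c, 3
Accessibility: 0R1, 1R2, 1R3
Branch closes: c and ¬c both at 3.
Every branch of the negation's tableau closes; the branch above is one of them.

Valid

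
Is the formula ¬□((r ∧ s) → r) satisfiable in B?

1. ¬□((r ∧ s) → r), u
2. ¬((r ∧ s) → r), v
3. r ∧ s, v
4. ¬r, v
5. r, v
6. s, v
Accessibility: uRu, uRv, vRu, vRv
Branch closes: r and ¬r both at v.
(One branch shown.) All branches close.

Unsatisfiable (every branch closes)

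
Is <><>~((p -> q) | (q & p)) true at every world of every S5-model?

No, not valid

Tableau for the negation ~<><>~((p -> q) | (q & p)):
1. ~<><>~((p -> q) | (q & p)), 0
2. ~<>~((p -> q) | (q & p)), 0
3. (p -> q) | (q & p), 0
4. q & p, 0
5. q, 0
6. p, 0
Accessibility: 0R0
The negation has an open branch (countermodel exists).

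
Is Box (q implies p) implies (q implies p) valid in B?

Yes, valid

Tableau for the negation not (Box (q implies p) implies (q implies p)):
1. not (Box (q implies p) implies (q implies p)), w0
2. Box (q implies p), w0   [neg-implies-rule on 1]
3. not (q implies p), w0   [neg-implies-rule on 1]
4. q, w0   [neg-implies-rule on 3]
5. not p, w0   [neg-implies-rule on 3]
6. q implies p, w0   [Box-rule on 2 via w0Rw0]
7. p, w0   [implies-rule on 6 (branches; this branch)]
Accessibility: w0Rw0
Branch closes: p and not p both at w0.
Every branch of the negation's tableau closes; the branch above is one of them.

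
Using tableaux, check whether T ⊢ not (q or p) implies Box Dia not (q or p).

Tableau for the negation not (not (q or p) implies Box Dia not (q or p)):
1. not (not (q or p) implies Box Dia not (q or p)), u
2. not (q or p), u
3. not Box Dia not (q or p), u
4. not q, u
5. not p, u
6. not Dia not (q or p), v
7. q or p, v
8. p, v
Accessibility: uRu, uRv, vRv
The negation has an open branch (countermodel exists).

No, not valid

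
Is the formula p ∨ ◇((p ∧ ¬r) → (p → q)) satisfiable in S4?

1. p ∨ ◇((p ∧ ¬r) → (p → q)), 0
2. ◇((p ∧ ¬r) → (p → q)), 0   [∨-rule on 1 (branches; this branch)]
3. (p ∧ ¬r) → (p → q), 1   [◇-rule on 2: fresh world 1, 0R1]
4. p → q, 1   [→-rule on 3 (branches; this branch)]
5. q, 1   [→-rule on 4 (branches; this branch)]
Accessibility: 0R0, 0R1, 1R1

Satisfiable (open branch found)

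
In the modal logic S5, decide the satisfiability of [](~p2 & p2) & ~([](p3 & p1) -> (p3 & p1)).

1. [](~p2 & p2) & ~([](p3 & p1) -> (p3 & p1)), 0
2. [](~p2 & p2), 0
3. ~([](p3 & p1) -> (p3 & p1)), 0
4. [](p3 & p1), 0
5. ~(p3 & p1), 0
6. ~p2 & p2, 0
7. ~p2, 0
8. p2, 0
Accessibility: 0R0
Branch closes: p2 and ~p2 both at 0.
(One branch shown.) All branches close.

Unsatisfiable (every branch closes)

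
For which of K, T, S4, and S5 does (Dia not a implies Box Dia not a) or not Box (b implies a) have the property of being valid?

S5

S5-tableau for the negation not ((Dia not a implies Box Dia not a) or not Box (b implies a)):
1. not ((Dia not a implies Box Dia not a) or not Box (b implies a)), 0
2. not (Dia not a implies Box Dia not a), 0   [neg-or-rule on 1]
3. Box (b implies a), 0   [neg-or-rule on 1]
4. Dia not a, 0   [neg-implies-rule on 2]
5. not Box Dia not a, 0   [neg-implies-rule on 2]
6. b implies a, 0   [Box-rule on 3 via 0R0]
7. not b, 0   [implies-rule on 6 (branches; this branch)]
8. not a, 1   [Dia-rule on 4: fresh world 1, 0R1]
9. b implies a, 1   [Box-rule on 3 via 0R1]
10. not b, 1   [implies-rule on 9 (branches; this branch)]
11. not Dia not a, 2   [neg-Box-rule on 5: fresh world 2, 0R2]
12. b implies a, 2   [Box-rule on 3 via 0R2]
13. a, 0   [neg-Dia-rule on 11 via 2R0]
14. a, 1   [neg-Dia-rule on 11 via 2R1]
Accessibility: 0R0, 0R1, 0R2, 1R0, 1R1, 1R2, 2R0, 2R1, 2R2
Branch closes: a and not a both at 1.
Every branch closes (one shown): valid in S5.
S4-tableau for the negation not ((Dia not a implies Box Dia not a) or not Box (b implies a)):
1. not ((Dia not a implies Box Dia not a) or not Box (b implies a)), 0
2. not (Dia not a implies Box Dia not a), 0   [neg-or-rule on 1]
3. Box (b implies a), 0   [neg-or-rule on 1]
4. Dia not a, 0   [neg-implies-rule on 2]
5. not Box Dia not a, 0   [neg-implies-rule on 2]
6. b implies a, 0   [Box-rule on 3 via 0R0]
7. a, 0   [implies-rule on 6 (branches; this branch)]
8. not a, 1   [Dia-rule on 4: fresh world 1, 0R1]
9. b implies a, 1   [Box-rule on 3 via 0R1]
10. not b, 1   [implies-rule on 9 (branches; this branch)]
11. not Dia not a, 2   [neg-Box-rule on 5: fresh world 2, 0R2]
12. b implies a, 2   [Box-rule on 3 via 0R2]
13. a, 2   [neg-Dia-rule on 11 via 2R2]
Accessibility: 0R0, 0R1, 0R2, 1R1, 2R2
Complete open branch: countermodel on an S4-frame, so not valid in S4, nor in K, T (the same frame is also a K-frame and a T-frame).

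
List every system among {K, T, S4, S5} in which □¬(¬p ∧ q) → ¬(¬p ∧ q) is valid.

T, S4, S5

K-tableau for the negation ¬(□¬(¬p ∧ q) → ¬(¬p ∧ q)):
1. ¬(□¬(¬p ∧ q) → ¬(¬p ∧ q)), 0
2. □¬(¬p ∧ q), 0
3. ¬p ∧ q, 0
4. ¬p, 0
5. q, 0
Complete open branch: countermodel on a K-frame, so not valid in K.
T-tableau for the negation ¬(□¬(¬p ∧ q) → ¬(¬p ∧ q)):
1. ¬(□¬(¬p ∧ q) → ¬(¬p ∧ q)), 0
2. □¬(¬p ∧ q), 0
3. ¬p ∧ q, 0
4. ¬p, 0
5. q, 0
6. ¬(¬p ∧ q), 0
7. ¬q, 0
Accessibility: 0R0
Branch closes: q and ¬q both at 0.
Every branch closes (one shown): valid in T, hence also in S4, S5 (every theorem of T is a theorem of S4 and S5).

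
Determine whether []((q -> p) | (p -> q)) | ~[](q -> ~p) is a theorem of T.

Valid in T

Tableau for the negation ~([]((q -> p) | (p -> q)) | ~[](q -> ~p)):
1. ~([]((q -> p) | (p -> q)) | ~[](q -> ~p)), 0
2. ~[]((q -> p) | (p -> q)), 0   [~|-rule on 1]
3. [](q -> ~p), 0   [~|-rule on 1]
4. q -> ~p, 0   [[]-rule on 3 via 0R0]
5. ~p, 0   [->-rule on 4 (branches; this branch)]
6. ~((q -> p) | (p -> q)), 1   [~[]-rule on 2: fresh world 1, 0R1]
7. ~(q -> p), 1   [~|-rule on 6]
8. ~(p -> q), 1   [~|-rule on 6]
9. q, 1   [~->-rule on 7]
10. ~p, 1   [~->-rule on 7]
11. p, 1   [~->-rule on 8]
12. ~q, 1   [~->-rule on 8]
Accessibility: 0R0, 0R1, 1R1
Branch closes: p and ~p both at 1.
Every branch of the negation's tableau closes; the branch above is one of them.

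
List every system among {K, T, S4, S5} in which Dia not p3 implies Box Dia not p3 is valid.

S5

S5-tableau for the negation not (Dia not p3 implies Box Dia not p3):
1. not (Dia not p3 implies Box Dia not p3), w0
2. Dia not p3, w0   [neg-implies-rule on 1]
3. not Box Dia not p3, w0   [neg-implies-rule on 1]
4. not p3, w1   [Dia-rule on 2: fresh world w1, w0Rw1]
5. not Dia not p3, w2   [neg-Box-rule on 3: fresh world w2, w0Rw2]
6. p3, w0   [neg-Dia-rule on 5 via w2Rw0]
7. p3, w1   [neg-Dia-rule on 5 via w2Rw1]
Accessibility: w0Rw0, w0Rw1, w0Rw2, w1Rw0, w1Rw1, w1Rw2, w2Rw0, w2Rw1, w2Rw2
Branch closes: p3 and not p3 both at w1.
Every branch closes (one shown): valid in S5.
S4-tableau for the negation not (Dia not p3 implies Box Dia not p3):
1. not (Dia not p3 implies Box Dia not p3), w0
2. Dia not p3, w0   [neg-implies-rule on 1]
3. not Box Dia not p3, w0   [neg-implies-rule on 1]
4. not p3, w1   [Dia-rule on 2: fresh world w1, w0Rw1]
5. not Dia not p3, w2   [neg-Box-rule on 3: fresh world w2, w0Rw2]
6. p3, w2   [neg-Dia-rule on 5 via w2Rw2]
Accessibility: w0Rw0, w0Rw1, w0Rw2, w1Rw1, w2Rw2
Complete open branch: countermodel on an S4-frame, so not valid in S4, nor in K, T (the same frame is also a K-frame and a T-frame).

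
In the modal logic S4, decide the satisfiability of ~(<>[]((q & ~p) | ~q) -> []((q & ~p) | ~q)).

Yes, satisfiable

1. ~(<>[]((q & ~p) | ~q) -> []((q & ~p) | ~q)), w0
2. <>[]((q & ~p) | ~q), w0
3. ~[]((q & ~p) | ~q), w0
4. []((q & ~p) | ~q), w1
5. (q & ~p) | ~q, w1
6. ~q, w1
7. ~((q & ~p) | ~q), w2
8. ~(q & ~p), w2
9. q, w2
10. p, w2
Accessibility: w0Rw0, w0Rw1, w0Rw2, w1Rw1, w2Rw2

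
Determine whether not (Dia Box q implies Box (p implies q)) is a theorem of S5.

Tableau for the negation Dia Box q implies Box (p implies q):
1. Dia Box q implies Box (p implies q), w0
2. Box (p implies q), w0   [implies-rule on 1 (branches; this branch)]
3. p implies q, w0   [Box-rule on 2 via w0Rw0]
4. q, w0   [implies-rule on 3 (branches; this branch)]
Accessibility: w0Rw0
The negation has an open branch (countermodel exists).

Not valid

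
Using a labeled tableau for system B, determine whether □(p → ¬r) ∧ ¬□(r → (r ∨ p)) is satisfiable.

Unsatisfiable

1. □(p → ¬r) ∧ ¬□(r → (r ∨ p)), w0
2. □(p → ¬r), w0   [∧-rule on 1]
3. ¬□(r → (r ∨ p)), w0   [∧-rule on 1]
4. p → ¬r, w0   [□-rule on 2 via w0Rw0]
5. ¬r, w0   [→-rule on 4 (branches; this branch)]
6. ¬(r → (r ∨ p)), w1   [¬□-rule on 3: fresh world w1, w0Rw1]
7. r, w1   [¬→-rule on 6]
8. ¬(r ∨ p), w1   [¬→-rule on 6]
9. ¬r, w1   [¬∨-rule on 8]
10. ¬p, w1   [¬∨-rule on 8]
Accessibility: w0Rw0, w0Rw1, w1Rw0, w1Rw1
Branch closes: r and ¬r both at w1.
Every branch closes; the branch above is one of them.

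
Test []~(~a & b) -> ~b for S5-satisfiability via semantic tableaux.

Yes, satisfiable

1. []~(~a & b) -> ~b, u
2. ~b, u
Accessibility: uRu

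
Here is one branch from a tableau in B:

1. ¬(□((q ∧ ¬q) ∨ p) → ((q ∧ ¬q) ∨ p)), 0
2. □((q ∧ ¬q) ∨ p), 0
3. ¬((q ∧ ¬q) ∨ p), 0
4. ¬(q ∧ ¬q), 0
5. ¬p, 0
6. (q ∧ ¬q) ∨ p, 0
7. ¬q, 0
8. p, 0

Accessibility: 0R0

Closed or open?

Closed

Both p and ¬p appear at 0.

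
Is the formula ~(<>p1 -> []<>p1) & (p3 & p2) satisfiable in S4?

Satisfiable

1. ~(<>p1 -> []<>p1) & (p3 & p2), 0
2. ~(<>p1 -> []<>p1), 0
3. p3 & p2, 0
4. <>p1, 0
5. ~[]<>p1, 0
6. p3, 0
7. p2, 0
8. p1, 1
9. ~<>p1, 2
10. ~p1, 2
Accessibility: 0R0, 0R1, 0R2, 1R1, 2R2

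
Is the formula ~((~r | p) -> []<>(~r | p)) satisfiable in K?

1. ~((~r | p) -> []<>(~r | p)), w0
2. ~r | p, w0
3. ~[]<>(~r | p), w0
4. p, w0
5. ~<>(~r | p), w1
Accessibility: w0Rw1

Yes, satisfiable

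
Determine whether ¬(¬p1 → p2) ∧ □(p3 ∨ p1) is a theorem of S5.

No, not valid

Tableau for the negation ¬(¬(¬p1 → p2) ∧ □(p3 ∨ p1)):
1. ¬(¬(¬p1 → p2) ∧ □(p3 ∨ p1)), u
2. ¬□(p3 ∨ p1), u   [¬∧-rule on 1 (branches; this branch)]
3. ¬(p3 ∨ p1), v   [¬□-rule on 2: fresh world v, uRv]
4. ¬p3, v   [¬∨-rule on 3]
5. ¬p1, v   [¬∨-rule on 3]
Accessibility: uRu, uRv, vRu, vRv
The negation has an open branch (countermodel exists).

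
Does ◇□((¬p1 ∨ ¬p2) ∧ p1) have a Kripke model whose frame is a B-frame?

1. ◇□((¬p1 ∨ ¬p2) ∧ p1), 0
2. □((¬p1 ∨ ¬p2) ∧ p1), 1
3. (¬p1 ∨ ¬p2) ∧ p1, 0
4. ¬p1 ∨ ¬p2, 0
5. p1, 0
6. (¬p1 ∨ ¬p2) ∧ p1, 1
7. ¬p1 ∨ ¬p2, 1
8. p1, 1
9. ¬p2, 0
10. ¬p2, 1
Accessibility: 0R0, 0R1, 1R0, 1R1

Satisfiable (open branch found)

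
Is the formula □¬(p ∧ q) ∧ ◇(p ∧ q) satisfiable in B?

1. □¬(p ∧ q) ∧ ◇(p ∧ q), w0
2. □¬(p ∧ q), w0
3. ◇(p ∧ q), w0
4. ¬(p ∧ q), w0
5. ¬q, w0
6. p ∧ q, w1
7. p, w1
8. q, w1
9. ¬(p ∧ q), w1
10. ¬q, w1
Accessibility: w0Rw0, w0Rw1, w1Rw0, w1Rw1
Branch closes: q and ¬q both at w1.
Every branch closes; the branch above is one of them.

No, unsatisfiable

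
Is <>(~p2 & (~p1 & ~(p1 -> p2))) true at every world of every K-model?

No, not valid

Tableau for the negation ~<>(~p2 & (~p1 & ~(p1 -> p2))):
1. ~<>(~p2 & (~p1 & ~(p1 -> p2))), w0
The negation has an open branch (countermodel exists).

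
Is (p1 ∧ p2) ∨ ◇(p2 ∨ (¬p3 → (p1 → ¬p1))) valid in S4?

Tableau for the negation ¬((p1 ∧ p2) ∨ ◇(p2 ∨ (¬p3 → (p1 → ¬p1)))):
1. ¬((p1 ∧ p2) ∨ ◇(p2 ∨ (¬p3 → (p1 → ¬p1)))), u
2. ¬(p1 ∧ p2), u
3. ¬◇(p2 ∨ (¬p3 → (p1 → ¬p1))), u
4. ¬(p2 ∨ (¬p3 → (p1 → ¬p1))), u
5. ¬p2, u
6. ¬(¬p3 → (p1 → ¬p1)), u
7. ¬p3, u
8. ¬(p1 → ¬p1), u
9. p1, u
Accessibility: uRu
The negation has an open branch (countermodel exists).

Invalid (countermodel exists)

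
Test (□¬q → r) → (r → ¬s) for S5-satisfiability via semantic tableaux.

1. (□¬q → r) → (r → ¬s), u
2. r → ¬s, u
3. ¬s, u
Accessibility: uRu

Satisfiable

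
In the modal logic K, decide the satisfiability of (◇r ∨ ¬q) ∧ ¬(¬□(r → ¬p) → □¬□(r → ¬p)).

Satisfiable

1. (◇r ∨ ¬q) ∧ ¬(¬□(r → ¬p) → □¬□(r → ¬p)), u
2. ◇r ∨ ¬q, u   [∧-rule on 1]
3. ¬(¬□(r → ¬p) → □¬□(r → ¬p)), u   [∧-rule on 1]
4. ¬□(r → ¬p), u   [¬→-rule on 3]
5. ¬□¬□(r → ¬p), u   [¬→-rule on 3]
6. ¬q, u   [∨-rule on 2 (branches; this branch)]
7. ¬(r → ¬p), v   [¬□-rule on 4: fresh world v, uRv]
8. r, v   [¬→-rule on 7]
9. p, v   [¬→-rule on 7]
10. □(r → ¬p), w   [¬□-rule on 5: fresh world w, uRw]
Accessibility: uRv, uRw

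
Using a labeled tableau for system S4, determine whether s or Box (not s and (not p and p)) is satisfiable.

Satisfiable

1. s or Box (not s and (not p and p)), 0
2. s, 0
Accessibility: 0R0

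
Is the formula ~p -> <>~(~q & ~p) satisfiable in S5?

1. ~p -> <>~(~q & ~p), u
2. <>~(~q & ~p), u
3. ~(~q & ~p), v
4. p, v
Accessibility: uRu, uRv, vRu, vRv

Satisfiable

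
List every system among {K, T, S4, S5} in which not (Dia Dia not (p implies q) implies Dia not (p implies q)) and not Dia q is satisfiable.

K, T

T-tableau for the formula:
1. not (Dia Dia not (p implies q) implies Dia not (p implies q)) and not Dia q, w0
2. not (Dia Dia not (p implies q) implies Dia not (p implies q)), w0   [and-rule on 1]
3. not Dia q, w0   [and-rule on 1]
4. Dia Dia not (p implies q), w0   [neg-implies-rule on 2]
5. not Dia not (p implies q), w0   [neg-implies-rule on 2]
6. not q, w0   [neg-Dia-rule on 3 via w0Rw0]
7. p implies q, w0   [neg-Dia-rule on 5 via w0Rw0]
8. not p, w0   [implies-rule on 7 (branches; this branch)]
9. Dia not (p implies q), w1   [Dia-rule on 4: fresh world w1, w0Rw1]
10. not q, w1   [neg-Dia-rule on 3 via w0Rw1]
11. p implies q, w1   [neg-Dia-rule on 5 via w0Rw1]
12. not p, w1   [implies-rule on 11 (branches; this branch)]
13. not (p implies q), w2   [Dia-rule on 9: fresh world w2, w1Rw2]
14. p, w2   [neg-implies-rule on 13]
15. not q, w2   [neg-implies-rule on 13]
Accessibility: w0Rw0, w0Rw1, w1Rw1, w1Rw2, w2Rw2
Complete open branch: satisfiable in T, hence also in K (this T-model is also a K-model).
S4-tableau for the formula:
1. not (Dia Dia not (p implies q) implies Dia not (p implies q)) and not Dia q, w0
2. not (Dia Dia not (p implies q) implies Dia not (p implies q)), w0   [and-rule on 1]
3. not Dia q, w0   [and-rule on 1]
4. Dia Dia not (p implies q), w0   [neg-implies-rule on 2]
5. not Dia not (p implies q), w0   [neg-implies-rule on 2]
6. not q, w0   [neg-Dia-rule on 3 via w0Rw0]
7. p implies q, w0   [neg-Dia-rule on 5 via w0Rw0]
8. not p, w0   [implies-rule on 7 (branches; this branch)]
9. Dia not (p implies q), w1   [Dia-rule on 4: fresh world w1, w0Rw1]
10. not q, w1   [neg-Dia-rule on 3 via w0Rw1]
11. p implies q, w1   [neg-Dia-rule on 5 via w0Rw1]
12. not p, w1   [implies-rule on 11 (branches; this branch)]
13. not (p implies q), w2   [Dia-rule on 9: fresh world w2, w1Rw2]
14. p, w2   [neg-implies-rule on 13]
15. not q, w2   [neg-implies-rule on 13]
16. p implies q, w2   [neg-Dia-rule on 5 via w0Rw2]
17. q, w2   [implies-rule on 16 (branches; this branch)]
Accessibility: w0Rw0, w0Rw1, w0Rw2, w1Rw1, w1Rw2, w2Rw2
Branch closes: q and not q both at w2.
Every branch closes (one shown): unsatisfiable in S4, hence also in S5 (every S5-frame is an S4-frame).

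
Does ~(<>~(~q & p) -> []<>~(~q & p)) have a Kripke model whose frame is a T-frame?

1. ~(<>~(~q & p) -> []<>~(~q & p)), u
2. <>~(~q & p), u   [~->-rule on 1]
3. ~[]<>~(~q & p), u   [~->-rule on 1]
4. ~(~q & p), v   [<>-rule on 2: fresh world v, uRv]
5. ~p, v   [~&-rule on 4 (branches; this branch)]
6. ~<>~(~q & p), w   [~[]-rule on 3: fresh world w, uRw]
7. ~q & p, w   [~<>-rule on 6 via wRw]
8. ~q, w   [&-rule on 7]
9. p, w   [&-rule on 7]
Accessibility: uRu, uRv, uRw, vRv, wRw

Satisfiable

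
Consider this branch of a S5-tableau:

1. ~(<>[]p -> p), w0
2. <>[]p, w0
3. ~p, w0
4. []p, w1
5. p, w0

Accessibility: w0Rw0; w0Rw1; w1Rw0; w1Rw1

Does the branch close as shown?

Yes, closed

Both p and ~p appear at w0.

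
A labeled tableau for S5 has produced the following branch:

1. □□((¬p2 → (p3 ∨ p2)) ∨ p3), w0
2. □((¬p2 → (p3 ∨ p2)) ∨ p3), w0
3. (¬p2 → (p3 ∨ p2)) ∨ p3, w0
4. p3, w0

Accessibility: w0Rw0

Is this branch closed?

Open

No atom appears with both signs at the same world.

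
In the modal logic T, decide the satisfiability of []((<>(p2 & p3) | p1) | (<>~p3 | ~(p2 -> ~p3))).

Satisfiable (open branch found)

1. []((<>(p2 & p3) | p1) | (<>~p3 | ~(p2 -> ~p3))), 0
2. (<>(p2 & p3) | p1) | (<>~p3 | ~(p2 -> ~p3)), 0
3. <>~p3 | ~(p2 -> ~p3), 0
4. ~(p2 -> ~p3), 0
5. p2, 0
6. p3, 0
Accessibility: 0R0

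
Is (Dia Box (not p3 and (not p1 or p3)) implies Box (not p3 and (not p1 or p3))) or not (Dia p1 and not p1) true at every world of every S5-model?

Valid

Tableau for the negation not ((Dia Box (not p3 and (not p1 or p3)) implies Box (not p3 and (not p1 or p3))) or not (Dia p1 and not p1)):
1. not ((Dia Box (not p3 and (not p1 or p3)) implies Box (not p3 and (not p1 or p3))) or not (Dia p1 and not p1)), u
2. not (Dia Box (not p3 and (not p1 or p3)) implies Box (not p3 and (not p1 or p3))), u
3. Dia p1 and not p1, u
4. Dia Box (not p3 and (not p1 or p3)), u
5. not Box (not p3 and (not p1 or p3)), u
6. Dia p1, u
7. not p1, u
8. Box (not p3 and (not p1 or p3)), v
9. not p3 and (not p1 or p3), u
10. not p3, u
11. not p1 or p3, u
12. not p3 and (not p1 or p3), v
13. not p3, v
14. not p1 or p3, v
15. not p1, v
16. not (not p3 and (not p1 or p3)), w
17. not p3 and (not p1 or p3), w
18. not p3, w
19. not p1 or p3, w
20. not (not p1 or p3), w
21. p1, w
22. p3, w
Accessibility: uRu, uRv, uRw, vRu, vRv, vRw, wRu, wRv, wRw
Branch closes: p3 and not p3 both at w.
All branches of the negation close; one closing branch shown above.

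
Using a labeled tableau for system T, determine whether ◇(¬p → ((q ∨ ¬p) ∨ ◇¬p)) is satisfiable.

1. ◇(¬p → ((q ∨ ¬p) ∨ ◇¬p)), w0
2. ¬p → ((q ∨ ¬p) ∨ ◇¬p), w1
3. (q ∨ ¬p) ∨ ◇¬p, w1
4. ◇¬p, w1
5. ¬p, w2
Accessibility: w0Rw0, w0Rw1, w1Rw1, w1Rw2, w2Rw2

Yes, satisfiable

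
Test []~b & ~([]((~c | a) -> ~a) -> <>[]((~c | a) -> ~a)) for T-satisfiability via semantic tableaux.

1. []~b & ~([]((~c | a) -> ~a) -> <>[]((~c | a) -> ~a)), 0
2. []~b, 0
3. ~([]((~c | a) -> ~a) -> <>[]((~c | a) -> ~a)), 0
4. []((~c | a) -> ~a), 0
5. ~<>[]((~c | a) -> ~a), 0
6. ~b, 0
7. (~c | a) -> ~a, 0
8. ~[]((~c | a) -> ~a), 0
9. ~(~c | a), 0
10. c, 0
11. ~a, 0
12. ~((~c | a) -> ~a), 1
13. ~c | a, 1
14. a, 1
15. ~b, 1
16. (~c | a) -> ~a, 1
17. ~[]((~c | a) -> ~a), 1
18. ~(~c | a), 1
19. c, 1
20. ~a, 1
Accessibility: 0R0, 0R1, 1R1
Branch closes: a and ~a both at 1.
Every branch closes; the branch above is one of them.

Unsatisfiable (every branch closes)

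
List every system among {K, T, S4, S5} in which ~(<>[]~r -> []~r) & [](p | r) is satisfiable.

S4-tableau for the formula:
1. ~(<>[]~r -> []~r) & [](p | r), u
2. ~(<>[]~r -> []~r), u
3. [](p | r), u
4. <>[]~r, u
5. ~[]~r, u
6. p | r, u
7. r, u
8. []~r, v
9. p | r, v
10. ~r, v
11. p, v
12. r, w
13. p | r, w
Accessibility: uRu, uRv, uRw, vRv, wRw
Complete open branch: satisfiable in S4, hence also in K, T (this S4-model is also a K-model and a T-model).
S5-tableau for the formula:
1. ~(<>[]~r -> []~r) & [](p | r), u
2. ~(<>[]~r -> []~r), u
3. [](p | r), u
4. <>[]~r, u
5. ~[]~r, u
6. p | r, u
7. p, u
8. []~r, v
9. p | r, v
10. ~r, u
11. ~r, v
12. p, v
13. r, w
14. p | r, w
15. ~r, w
Accessibility: uRu, uRv, uRw, vRu, vRv, vRw, wRu, wRv, wRw
Branch closes: r and ~r both at w.
Every branch closes (one shown): unsatisfiable in S5.

K, T, S4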